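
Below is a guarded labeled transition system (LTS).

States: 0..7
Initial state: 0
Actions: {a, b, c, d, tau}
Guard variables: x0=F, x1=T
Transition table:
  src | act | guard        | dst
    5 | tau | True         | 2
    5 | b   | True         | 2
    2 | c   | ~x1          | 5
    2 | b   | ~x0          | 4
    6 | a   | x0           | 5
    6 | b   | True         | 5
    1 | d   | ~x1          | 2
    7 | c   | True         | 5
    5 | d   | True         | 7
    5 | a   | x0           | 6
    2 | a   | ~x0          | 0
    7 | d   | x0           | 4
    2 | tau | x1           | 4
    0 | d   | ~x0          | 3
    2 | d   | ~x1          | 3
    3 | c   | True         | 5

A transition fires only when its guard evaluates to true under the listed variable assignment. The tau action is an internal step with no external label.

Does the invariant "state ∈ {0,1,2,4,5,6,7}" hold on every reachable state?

Allowed set {0,1,2,4,5,6,7}
Reachable = {0,2,3,4,5,7}
  0: safe
  2: safe
  3: VIOLATES
  4: safe
  5: safe
  7: safe
witness against invariant: d → 3

Answer: INVARIANT VIOLATED at state 3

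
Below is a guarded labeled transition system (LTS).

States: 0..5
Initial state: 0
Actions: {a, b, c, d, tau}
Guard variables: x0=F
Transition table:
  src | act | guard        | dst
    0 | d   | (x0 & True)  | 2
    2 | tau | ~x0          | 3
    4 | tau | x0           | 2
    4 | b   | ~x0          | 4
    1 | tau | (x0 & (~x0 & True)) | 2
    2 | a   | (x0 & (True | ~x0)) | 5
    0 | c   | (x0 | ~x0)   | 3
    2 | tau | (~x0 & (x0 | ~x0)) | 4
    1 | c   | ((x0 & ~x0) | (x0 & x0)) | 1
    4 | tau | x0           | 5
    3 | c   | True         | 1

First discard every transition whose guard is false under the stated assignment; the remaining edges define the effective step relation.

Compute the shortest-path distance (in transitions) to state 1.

BFS to 1:
  L0 = {0}
  L1 = {3}
  L2 = {1}
first hit 1 at d=2 via c·c

Answer: 2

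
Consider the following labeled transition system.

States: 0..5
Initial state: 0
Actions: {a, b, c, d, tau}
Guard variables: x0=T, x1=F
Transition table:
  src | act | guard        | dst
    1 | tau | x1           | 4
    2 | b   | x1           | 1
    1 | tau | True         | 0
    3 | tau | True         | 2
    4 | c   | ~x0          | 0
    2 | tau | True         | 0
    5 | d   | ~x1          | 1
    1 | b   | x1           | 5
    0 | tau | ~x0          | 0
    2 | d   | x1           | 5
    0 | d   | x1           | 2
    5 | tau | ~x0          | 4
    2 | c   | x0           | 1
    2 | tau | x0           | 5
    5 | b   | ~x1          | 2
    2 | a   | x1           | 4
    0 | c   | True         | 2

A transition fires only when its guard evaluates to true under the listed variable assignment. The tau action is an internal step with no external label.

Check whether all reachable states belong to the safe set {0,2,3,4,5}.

Answer: INVARIANT VIOLATED at state 1

Trace:
Allowed set {0,2,3,4,5}
Reachable = {0,1,2,5}
  0: safe
  1: VIOLATES
  2: safe
  5: safe
counterexample path to 1: c·c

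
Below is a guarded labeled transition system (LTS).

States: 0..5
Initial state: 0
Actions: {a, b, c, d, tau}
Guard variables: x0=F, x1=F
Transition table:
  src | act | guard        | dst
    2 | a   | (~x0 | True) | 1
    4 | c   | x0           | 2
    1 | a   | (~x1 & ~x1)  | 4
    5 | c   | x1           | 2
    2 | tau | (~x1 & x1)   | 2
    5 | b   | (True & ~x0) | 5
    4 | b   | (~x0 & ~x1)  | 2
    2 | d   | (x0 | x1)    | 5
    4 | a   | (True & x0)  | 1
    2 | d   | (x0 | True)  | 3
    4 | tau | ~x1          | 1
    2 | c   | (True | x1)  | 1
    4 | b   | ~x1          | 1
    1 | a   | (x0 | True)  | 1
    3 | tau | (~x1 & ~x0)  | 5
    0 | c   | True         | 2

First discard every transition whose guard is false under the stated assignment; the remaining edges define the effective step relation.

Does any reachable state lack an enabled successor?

Answer: DEADLOCK-FREE

Trace:
Reachable = {0,1,2,3,4,5}
  0: c→2  [deg 1]
  1: a→1  a→4  [deg 2]
  2: a→1  c→1  d→3  [deg 3]
  3: tau→5  [deg 1]
  4: b→1  b→2  tau→1  [deg 3]
  5: b→5  [deg 1]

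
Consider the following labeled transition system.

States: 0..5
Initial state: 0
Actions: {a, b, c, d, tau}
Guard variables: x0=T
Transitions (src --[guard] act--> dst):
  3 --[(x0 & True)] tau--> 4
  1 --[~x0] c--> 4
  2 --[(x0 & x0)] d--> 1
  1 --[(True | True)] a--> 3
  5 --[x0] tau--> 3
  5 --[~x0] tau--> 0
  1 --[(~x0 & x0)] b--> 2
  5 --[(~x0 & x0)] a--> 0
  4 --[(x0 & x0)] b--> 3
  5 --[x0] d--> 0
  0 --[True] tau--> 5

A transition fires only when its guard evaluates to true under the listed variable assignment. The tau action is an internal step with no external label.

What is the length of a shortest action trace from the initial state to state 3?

Layered search for 3:
  Layer 0: {0}
  Layer 1: {5}
  Layer 2: {3}
depth(3)=2, e.g. tau·tau

Answer: 2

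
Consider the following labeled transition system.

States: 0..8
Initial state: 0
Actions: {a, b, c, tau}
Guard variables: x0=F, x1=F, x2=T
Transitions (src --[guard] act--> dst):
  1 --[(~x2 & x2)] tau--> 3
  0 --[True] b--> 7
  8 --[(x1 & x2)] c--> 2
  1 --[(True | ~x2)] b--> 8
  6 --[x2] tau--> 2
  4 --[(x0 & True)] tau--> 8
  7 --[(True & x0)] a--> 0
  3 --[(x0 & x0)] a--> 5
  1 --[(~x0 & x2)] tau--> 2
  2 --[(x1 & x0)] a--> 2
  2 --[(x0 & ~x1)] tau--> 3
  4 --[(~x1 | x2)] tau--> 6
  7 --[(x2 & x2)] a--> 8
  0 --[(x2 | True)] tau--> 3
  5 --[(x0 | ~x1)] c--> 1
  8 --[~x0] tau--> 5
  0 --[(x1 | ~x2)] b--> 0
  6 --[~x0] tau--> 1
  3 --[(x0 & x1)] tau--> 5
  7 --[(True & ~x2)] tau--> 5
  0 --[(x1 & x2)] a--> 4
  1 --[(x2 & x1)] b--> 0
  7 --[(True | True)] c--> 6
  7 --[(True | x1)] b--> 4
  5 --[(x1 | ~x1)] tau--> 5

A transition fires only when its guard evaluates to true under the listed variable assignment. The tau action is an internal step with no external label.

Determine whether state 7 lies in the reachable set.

Guard filter leaves 13 enabled edge(s).
depth 0: {0}
depth 1: {3,7}  total {0,3,7}
depth 2: {4,6,8}  total {0,3,4,6,7,8}
depth 3: {1,2,5}  total {0,1,2,3,4,5,6,7,8}
Reachable = {0,1,2,3,4,5,6,7,8}
witness 7: b

Answer: REACHABLE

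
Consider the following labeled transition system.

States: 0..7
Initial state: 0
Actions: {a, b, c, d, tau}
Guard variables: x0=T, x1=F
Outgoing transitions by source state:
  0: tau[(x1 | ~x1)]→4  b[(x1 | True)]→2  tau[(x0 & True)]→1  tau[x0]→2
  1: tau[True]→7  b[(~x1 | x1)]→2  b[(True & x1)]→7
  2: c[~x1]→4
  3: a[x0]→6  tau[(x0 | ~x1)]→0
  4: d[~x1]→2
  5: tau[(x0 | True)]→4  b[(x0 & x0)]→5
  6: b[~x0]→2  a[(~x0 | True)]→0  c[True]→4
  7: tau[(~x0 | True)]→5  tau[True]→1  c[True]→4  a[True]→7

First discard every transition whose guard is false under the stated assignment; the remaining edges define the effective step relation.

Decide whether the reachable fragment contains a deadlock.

Answer: DEADLOCK-FREE

Trace:
Reach set: {0,1,2,4,5,7}
  0: b→2  tau→1  tau→2  tau→4  [4 exit(s)]
  1: b→2  tau→7  [2 exit(s)]
  2: c→4  [1 exit(s)]
  4: d→2  [1 exit(s)]
  5: b→5  tau→4  [2 exit(s)]
  7: a→7  c→4  tau→1  tau→5  [4 exit(s)]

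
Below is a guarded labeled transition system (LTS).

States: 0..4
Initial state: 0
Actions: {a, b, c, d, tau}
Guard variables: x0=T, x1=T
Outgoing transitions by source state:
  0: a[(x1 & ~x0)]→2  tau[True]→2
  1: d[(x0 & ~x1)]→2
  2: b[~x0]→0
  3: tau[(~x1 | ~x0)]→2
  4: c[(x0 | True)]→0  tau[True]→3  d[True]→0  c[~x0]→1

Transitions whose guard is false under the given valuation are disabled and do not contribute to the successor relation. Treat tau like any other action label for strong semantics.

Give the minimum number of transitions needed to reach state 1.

Answer: UNREACHABLE

Trace:
Layered search for 1:
  L0 = {0}
  L1 = {2}
1 never appears.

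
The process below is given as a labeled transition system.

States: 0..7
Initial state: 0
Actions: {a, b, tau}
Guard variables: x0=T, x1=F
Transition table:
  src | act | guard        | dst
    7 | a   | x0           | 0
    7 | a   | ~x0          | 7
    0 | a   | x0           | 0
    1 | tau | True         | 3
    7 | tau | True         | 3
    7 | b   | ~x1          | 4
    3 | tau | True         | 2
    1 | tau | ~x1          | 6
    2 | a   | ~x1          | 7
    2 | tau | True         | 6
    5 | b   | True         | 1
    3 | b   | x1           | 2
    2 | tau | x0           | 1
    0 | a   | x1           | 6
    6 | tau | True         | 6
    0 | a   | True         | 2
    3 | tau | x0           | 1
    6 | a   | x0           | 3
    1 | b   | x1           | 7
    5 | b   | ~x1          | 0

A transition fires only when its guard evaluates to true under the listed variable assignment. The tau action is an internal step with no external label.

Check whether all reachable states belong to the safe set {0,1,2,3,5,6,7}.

Answer: INVARIANT VIOLATED at state 4

Trace:
Inv-set: {0,1,2,3,5,6,7}
R = {0,1,2,3,4,6,7}
  0: ✓
  1: ✓
  2: ✓
  3: ✓
  4: VIOLATES
  6: ✓
  7: ✓
reach 4 via a·a·b — violates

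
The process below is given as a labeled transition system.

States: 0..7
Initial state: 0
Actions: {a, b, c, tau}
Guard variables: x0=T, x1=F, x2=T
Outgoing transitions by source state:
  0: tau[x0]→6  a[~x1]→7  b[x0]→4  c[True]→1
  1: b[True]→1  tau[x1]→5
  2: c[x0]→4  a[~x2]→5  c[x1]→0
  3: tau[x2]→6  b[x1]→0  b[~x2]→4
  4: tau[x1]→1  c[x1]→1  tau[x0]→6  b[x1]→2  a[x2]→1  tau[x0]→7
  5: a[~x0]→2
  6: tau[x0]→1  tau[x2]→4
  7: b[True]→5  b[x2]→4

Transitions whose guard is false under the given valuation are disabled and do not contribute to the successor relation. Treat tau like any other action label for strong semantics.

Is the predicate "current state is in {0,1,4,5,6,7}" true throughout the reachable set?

Allowed set {0,1,4,5,6,7}
R = {0,1,4,5,6,7}
  0: safe
  1: safe
  4: safe
  5: safe
  6: safe
  7: safe

Answer: INVARIANT HOLDS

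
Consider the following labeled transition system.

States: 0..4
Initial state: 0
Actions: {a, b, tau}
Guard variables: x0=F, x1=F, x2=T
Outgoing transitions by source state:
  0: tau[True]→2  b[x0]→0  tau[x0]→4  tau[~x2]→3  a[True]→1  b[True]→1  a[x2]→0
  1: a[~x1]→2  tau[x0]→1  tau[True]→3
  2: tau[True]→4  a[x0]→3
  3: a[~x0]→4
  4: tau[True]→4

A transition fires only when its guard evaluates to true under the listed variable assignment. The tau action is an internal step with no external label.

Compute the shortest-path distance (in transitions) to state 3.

Answer: 2

Trace:
Layered search for 3:
  Layer 0: {0}
  Layer 1: {1,2}
  Layer 2: {3,4}
3 enters at depth 2; path a·tau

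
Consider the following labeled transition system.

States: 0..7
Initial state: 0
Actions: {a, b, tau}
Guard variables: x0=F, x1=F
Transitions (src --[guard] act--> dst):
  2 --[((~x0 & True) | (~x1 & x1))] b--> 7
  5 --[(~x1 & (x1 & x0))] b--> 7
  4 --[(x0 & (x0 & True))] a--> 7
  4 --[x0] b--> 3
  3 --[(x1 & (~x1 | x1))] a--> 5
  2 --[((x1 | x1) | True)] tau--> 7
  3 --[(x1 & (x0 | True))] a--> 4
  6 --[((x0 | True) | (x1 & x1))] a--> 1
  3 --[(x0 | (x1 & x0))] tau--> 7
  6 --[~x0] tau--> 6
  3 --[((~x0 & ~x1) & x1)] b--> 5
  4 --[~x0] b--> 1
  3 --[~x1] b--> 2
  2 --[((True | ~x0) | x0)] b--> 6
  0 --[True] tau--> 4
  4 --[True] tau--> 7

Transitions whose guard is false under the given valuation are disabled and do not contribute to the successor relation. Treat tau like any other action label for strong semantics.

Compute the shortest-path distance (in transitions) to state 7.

Breadth-first toward 7:
  Layer 0: {0}
  Layer 1: {4}
  Layer 2: {1,7}
depth(7)=2, e.g. tau·tau

Answer: 2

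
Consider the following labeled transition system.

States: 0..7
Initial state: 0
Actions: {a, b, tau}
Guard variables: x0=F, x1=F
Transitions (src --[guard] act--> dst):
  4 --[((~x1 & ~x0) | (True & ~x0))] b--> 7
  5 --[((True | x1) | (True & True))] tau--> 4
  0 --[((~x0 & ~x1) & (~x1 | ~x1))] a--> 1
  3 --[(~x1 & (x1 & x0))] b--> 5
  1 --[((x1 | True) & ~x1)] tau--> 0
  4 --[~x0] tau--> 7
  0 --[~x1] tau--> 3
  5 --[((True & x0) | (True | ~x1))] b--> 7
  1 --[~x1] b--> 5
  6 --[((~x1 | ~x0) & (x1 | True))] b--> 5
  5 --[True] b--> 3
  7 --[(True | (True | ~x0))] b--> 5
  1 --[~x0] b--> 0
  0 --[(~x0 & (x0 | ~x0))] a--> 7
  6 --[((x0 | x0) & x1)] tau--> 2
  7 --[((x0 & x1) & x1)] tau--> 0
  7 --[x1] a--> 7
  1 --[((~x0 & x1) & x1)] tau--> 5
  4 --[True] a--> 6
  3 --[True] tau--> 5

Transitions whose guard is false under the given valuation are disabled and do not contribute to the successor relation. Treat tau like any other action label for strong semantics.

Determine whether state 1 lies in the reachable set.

Guard filter leaves 15 enabled edge(s).
depth 0: {0}
depth 1: {1,3,7}  cumulative {0,1,3,7}
depth 2: {5}  cumulative {0,1,3,5,7}
depth 3: {4}  cumulative {0,1,3,4,5,7}
depth 4: {6}  cumulative {0,1,3,4,5,6,7}
Reachable = {0,1,3,4,5,6,7}
witness 1: a

Answer: REACHABLE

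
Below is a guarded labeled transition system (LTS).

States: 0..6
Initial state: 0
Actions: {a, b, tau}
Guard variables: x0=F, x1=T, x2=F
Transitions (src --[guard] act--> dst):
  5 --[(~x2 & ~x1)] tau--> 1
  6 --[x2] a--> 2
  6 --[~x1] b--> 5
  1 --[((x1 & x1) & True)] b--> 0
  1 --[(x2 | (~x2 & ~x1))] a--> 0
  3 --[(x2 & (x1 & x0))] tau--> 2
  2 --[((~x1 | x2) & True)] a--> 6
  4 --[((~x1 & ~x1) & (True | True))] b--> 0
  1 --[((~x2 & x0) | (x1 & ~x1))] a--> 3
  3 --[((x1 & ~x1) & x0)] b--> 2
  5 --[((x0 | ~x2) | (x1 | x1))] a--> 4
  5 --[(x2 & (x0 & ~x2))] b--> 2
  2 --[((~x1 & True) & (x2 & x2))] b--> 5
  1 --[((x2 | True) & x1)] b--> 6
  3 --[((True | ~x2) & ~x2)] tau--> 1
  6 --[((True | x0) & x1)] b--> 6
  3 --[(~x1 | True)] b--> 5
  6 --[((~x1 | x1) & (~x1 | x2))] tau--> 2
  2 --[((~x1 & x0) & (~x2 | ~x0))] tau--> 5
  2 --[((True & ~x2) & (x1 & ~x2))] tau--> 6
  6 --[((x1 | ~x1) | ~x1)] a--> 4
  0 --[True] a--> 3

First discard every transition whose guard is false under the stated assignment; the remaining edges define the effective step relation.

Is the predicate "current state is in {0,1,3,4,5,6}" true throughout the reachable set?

Answer: INVARIANT HOLDS

Working:
Inv-set: {0,1,3,4,5,6}
Reach set: {0,1,3,4,5,6}
  0: ✓
  1: ✓
  3: ✓
  4: ✓
  5: ✓
  6: ✓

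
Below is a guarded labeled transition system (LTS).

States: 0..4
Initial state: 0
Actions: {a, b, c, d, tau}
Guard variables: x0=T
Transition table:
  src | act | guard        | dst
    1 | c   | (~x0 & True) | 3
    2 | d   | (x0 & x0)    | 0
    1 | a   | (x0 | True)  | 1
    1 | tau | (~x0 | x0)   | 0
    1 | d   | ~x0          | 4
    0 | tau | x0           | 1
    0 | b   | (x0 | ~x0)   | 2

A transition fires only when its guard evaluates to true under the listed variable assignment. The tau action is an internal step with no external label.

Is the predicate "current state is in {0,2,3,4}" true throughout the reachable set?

Inv-set: {0,2,3,4}
Reachable = {0,1,2}
  0: safe
  1: outside
  2: safe
counterexample path to 1: tau

Answer: INVARIANT VIOLATED at state 1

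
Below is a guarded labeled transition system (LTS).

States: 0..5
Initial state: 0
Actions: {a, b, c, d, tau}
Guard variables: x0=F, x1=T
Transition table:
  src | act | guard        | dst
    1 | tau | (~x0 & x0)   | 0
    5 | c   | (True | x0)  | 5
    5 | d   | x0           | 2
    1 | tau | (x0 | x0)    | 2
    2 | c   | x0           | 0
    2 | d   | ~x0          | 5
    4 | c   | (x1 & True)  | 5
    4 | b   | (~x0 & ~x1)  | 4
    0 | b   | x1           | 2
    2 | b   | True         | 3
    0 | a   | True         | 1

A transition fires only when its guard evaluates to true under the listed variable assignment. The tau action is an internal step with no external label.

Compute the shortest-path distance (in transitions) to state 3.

BFS to 3:
  L0 = {0}
  L1 = {1,2}
  L2 = {3,5}
depth(3)=2, e.g. b·b

Answer: 2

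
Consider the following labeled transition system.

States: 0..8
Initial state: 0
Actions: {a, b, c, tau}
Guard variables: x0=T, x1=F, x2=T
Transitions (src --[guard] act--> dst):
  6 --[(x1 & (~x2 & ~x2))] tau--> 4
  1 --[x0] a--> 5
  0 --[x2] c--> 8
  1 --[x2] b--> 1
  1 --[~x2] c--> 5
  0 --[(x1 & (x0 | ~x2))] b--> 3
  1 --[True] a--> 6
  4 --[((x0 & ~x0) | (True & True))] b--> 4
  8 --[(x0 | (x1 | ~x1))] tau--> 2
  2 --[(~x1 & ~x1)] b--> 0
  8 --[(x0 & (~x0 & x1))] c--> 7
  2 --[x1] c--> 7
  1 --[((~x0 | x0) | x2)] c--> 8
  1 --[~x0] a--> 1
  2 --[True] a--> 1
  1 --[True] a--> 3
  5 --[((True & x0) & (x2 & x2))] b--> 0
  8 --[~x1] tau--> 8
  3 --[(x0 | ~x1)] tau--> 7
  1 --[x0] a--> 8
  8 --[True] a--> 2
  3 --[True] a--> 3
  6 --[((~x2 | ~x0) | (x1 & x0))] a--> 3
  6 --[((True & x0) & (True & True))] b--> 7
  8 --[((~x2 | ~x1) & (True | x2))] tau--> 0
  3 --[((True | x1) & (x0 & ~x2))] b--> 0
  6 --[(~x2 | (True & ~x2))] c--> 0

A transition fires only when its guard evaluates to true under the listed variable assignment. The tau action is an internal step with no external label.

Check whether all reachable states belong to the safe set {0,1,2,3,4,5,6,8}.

Answer: INVARIANT VIOLATED at state 7

Trace:
Allowed set {0,1,2,3,4,5,6,8}
R = {0,1,2,3,5,6,7,8}
  0: ok
  1: ok
  2: ok
  3: ok
  5: ok
  6: ok
  7: outside
  8: ok
counterexample path to 7: c·tau·a·a·tau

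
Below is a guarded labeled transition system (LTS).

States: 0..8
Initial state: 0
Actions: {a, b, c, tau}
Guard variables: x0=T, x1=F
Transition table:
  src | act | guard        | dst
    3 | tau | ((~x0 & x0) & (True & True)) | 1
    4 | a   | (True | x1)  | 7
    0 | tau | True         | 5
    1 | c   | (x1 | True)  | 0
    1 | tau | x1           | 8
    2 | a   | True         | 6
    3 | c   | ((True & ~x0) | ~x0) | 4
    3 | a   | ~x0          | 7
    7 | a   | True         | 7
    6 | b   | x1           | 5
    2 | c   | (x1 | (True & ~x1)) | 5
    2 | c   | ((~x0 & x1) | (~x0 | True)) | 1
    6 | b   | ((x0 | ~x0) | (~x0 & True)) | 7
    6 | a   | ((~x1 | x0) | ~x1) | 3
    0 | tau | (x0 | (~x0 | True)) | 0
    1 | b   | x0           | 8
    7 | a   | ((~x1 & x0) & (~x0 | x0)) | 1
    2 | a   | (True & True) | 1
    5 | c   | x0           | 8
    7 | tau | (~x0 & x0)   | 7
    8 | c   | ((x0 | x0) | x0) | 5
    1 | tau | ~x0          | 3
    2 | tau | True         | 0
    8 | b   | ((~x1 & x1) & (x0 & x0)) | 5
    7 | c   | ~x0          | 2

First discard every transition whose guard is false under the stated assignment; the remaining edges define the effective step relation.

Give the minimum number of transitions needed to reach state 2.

Breadth-first toward 2:
  Layer 0: {0}
  Layer 1: {5}
  Layer 2: {8}
2 never appears.

Answer: UNREACHABLE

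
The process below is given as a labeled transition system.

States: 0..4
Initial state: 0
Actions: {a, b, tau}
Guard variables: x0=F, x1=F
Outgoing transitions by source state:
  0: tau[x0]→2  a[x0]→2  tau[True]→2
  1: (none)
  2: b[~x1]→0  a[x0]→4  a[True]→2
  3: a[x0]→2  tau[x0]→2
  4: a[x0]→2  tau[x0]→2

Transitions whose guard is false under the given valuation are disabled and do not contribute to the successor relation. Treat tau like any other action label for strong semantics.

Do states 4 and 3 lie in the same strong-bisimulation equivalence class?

Answer: BISIMILAR

Working:
Compute ~ classes (split until stable):
  π0 = {{0,1,2,3,4}}
  π1 = {{0},{1,3,4},{2}}
3 equivalence class(es) (converged in 2)
[4]={1,3,4}  [3]={1,3,4}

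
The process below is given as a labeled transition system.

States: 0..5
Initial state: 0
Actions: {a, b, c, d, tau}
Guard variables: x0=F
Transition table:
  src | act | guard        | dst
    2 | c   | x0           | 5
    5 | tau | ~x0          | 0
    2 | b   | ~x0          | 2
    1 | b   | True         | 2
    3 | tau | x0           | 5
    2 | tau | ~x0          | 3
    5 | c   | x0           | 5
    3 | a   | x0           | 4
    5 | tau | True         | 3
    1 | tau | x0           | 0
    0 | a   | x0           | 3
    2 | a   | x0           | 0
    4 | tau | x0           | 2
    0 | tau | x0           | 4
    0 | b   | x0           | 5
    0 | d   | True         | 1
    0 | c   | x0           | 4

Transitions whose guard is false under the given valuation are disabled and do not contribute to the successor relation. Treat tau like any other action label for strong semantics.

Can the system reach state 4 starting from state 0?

6 transition(s) survive guard evaluation.
L0 = {0}
L1 = {1}  now seen {0,1}
L2 = {2}  now seen {0,1,2}
L3 = {3}  now seen {0,1,2,3}
Reachable = {0,1,2,3}

Answer: UNREACHABLE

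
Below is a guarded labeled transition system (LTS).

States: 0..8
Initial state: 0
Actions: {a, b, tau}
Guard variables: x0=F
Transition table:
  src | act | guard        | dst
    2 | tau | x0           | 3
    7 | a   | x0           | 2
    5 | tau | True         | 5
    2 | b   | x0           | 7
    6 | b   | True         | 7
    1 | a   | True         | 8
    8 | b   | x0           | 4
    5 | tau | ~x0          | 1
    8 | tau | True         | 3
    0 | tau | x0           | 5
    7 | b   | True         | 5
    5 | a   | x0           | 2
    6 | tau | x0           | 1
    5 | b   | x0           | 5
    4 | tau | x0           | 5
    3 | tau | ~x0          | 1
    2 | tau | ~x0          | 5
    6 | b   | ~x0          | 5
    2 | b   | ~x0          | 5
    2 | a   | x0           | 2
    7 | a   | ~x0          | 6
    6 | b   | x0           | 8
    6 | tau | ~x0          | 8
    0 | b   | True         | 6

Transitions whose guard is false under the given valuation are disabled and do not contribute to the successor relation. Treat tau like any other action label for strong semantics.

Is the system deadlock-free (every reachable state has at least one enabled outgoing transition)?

Answer: DEADLOCK-FREE

Trace:
Reach set: {0,1,3,5,6,7,8}
  0: b→6  [1 out]
  1: a→8  [1 out]
  3: tau→1  [1 out]
  5: tau→1  tau→5  [2 out]
  6: b→5  b→7  tau→8  [3 out]
  7: a→6  b→5  [2 out]
  8: tau→3  [1 out]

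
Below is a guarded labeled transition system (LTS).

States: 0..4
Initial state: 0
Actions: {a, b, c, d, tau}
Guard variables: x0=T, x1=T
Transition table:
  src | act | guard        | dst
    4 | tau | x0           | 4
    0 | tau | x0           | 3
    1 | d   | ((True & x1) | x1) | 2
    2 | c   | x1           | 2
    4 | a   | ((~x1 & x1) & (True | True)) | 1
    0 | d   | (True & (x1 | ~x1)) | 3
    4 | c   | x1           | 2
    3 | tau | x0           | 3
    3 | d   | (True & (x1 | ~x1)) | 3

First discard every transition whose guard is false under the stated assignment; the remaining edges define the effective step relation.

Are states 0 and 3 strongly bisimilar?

Answer: BISIMILAR

Working:
Compute ~ classes (split until stable):
  π0 = {{0,1,2,3,4}}
  π1 = {{0,3},{1},{2},{4}}
Fixed point at round 2; 4 class(es).
class of 0: {0,3}; class of 3: {0,3}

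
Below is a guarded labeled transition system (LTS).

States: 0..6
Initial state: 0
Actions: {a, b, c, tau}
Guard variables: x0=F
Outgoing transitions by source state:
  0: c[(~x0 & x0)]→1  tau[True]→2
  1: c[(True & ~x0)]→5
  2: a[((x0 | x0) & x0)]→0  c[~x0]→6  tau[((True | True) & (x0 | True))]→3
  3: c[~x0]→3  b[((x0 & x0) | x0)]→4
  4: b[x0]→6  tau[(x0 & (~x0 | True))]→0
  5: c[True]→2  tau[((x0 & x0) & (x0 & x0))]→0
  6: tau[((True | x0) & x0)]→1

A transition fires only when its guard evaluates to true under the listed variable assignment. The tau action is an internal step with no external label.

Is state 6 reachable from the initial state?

6 transition(s) survive guard evaluation.
L0 = {0}
L1 = {2}  now seen {0,2}
L2 = {3,6}  now seen {0,2,3,6}
Reachable = {0,2,3,6}
Path to 6: tau·c

Answer: REACHABLE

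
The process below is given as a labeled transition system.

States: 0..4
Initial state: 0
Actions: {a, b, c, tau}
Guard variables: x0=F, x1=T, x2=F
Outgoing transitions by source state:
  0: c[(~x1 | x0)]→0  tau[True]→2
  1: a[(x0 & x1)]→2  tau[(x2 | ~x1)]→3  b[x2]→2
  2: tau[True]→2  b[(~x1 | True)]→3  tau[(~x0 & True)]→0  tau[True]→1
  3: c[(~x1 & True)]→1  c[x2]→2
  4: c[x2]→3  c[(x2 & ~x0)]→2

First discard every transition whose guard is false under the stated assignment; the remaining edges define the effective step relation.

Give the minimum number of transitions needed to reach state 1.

Breadth-first toward 1:
  L0 = {0}
  L1 = {2}
  L2 = {1,3}
depth(1)=2, e.g. tau·tau

Answer: 2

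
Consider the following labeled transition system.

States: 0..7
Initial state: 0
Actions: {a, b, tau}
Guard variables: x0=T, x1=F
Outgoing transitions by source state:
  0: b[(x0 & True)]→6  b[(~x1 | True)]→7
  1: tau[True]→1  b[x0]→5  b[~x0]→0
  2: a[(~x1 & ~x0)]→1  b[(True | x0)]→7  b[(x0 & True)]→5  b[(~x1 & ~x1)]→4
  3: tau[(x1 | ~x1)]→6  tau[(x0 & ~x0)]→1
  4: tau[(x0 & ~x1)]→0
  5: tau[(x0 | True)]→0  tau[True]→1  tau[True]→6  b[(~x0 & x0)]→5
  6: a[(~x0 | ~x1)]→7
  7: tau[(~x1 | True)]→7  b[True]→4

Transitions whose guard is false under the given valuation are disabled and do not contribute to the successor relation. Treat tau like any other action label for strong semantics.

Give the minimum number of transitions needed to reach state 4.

Answer: 2

Trace:
BFS to 4:
  L0 = {0}
  L1 = {6,7}
  L2 = {4}
depth(4)=2, e.g. b·b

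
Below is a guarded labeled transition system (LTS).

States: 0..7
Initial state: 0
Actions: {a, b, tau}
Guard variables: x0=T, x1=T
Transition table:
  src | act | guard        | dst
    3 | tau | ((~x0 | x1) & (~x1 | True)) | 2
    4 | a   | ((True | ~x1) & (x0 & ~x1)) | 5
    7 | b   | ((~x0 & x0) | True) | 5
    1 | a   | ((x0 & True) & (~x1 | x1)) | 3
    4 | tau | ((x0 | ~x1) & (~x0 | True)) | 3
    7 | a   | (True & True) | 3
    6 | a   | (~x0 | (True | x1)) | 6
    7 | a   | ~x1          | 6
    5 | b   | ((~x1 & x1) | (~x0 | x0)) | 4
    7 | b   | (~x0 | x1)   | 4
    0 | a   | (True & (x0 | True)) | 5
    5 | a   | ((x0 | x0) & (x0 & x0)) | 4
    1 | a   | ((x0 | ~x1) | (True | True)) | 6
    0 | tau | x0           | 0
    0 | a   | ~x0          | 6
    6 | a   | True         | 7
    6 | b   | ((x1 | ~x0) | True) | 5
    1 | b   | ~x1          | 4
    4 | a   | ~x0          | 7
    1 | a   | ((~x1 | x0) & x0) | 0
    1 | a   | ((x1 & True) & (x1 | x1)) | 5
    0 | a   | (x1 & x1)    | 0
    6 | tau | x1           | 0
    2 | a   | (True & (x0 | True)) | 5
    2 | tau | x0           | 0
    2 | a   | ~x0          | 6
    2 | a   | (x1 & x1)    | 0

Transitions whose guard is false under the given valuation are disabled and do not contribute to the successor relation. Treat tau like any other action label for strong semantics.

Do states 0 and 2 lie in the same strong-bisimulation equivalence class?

Compute ~ classes (split until stable):
  π0 = {{0,1,2,3,4,5,6,7}}
  π1 = {{0,2},{1},{3,4},{5,7},{6}}
  π2 = {{0,2},{1},{3},{4},{5},{6},{7}}
7 equivalence class(es) (converged in 3)
[0]={0,2}  [2]={0,2}

Answer: BISIMILAR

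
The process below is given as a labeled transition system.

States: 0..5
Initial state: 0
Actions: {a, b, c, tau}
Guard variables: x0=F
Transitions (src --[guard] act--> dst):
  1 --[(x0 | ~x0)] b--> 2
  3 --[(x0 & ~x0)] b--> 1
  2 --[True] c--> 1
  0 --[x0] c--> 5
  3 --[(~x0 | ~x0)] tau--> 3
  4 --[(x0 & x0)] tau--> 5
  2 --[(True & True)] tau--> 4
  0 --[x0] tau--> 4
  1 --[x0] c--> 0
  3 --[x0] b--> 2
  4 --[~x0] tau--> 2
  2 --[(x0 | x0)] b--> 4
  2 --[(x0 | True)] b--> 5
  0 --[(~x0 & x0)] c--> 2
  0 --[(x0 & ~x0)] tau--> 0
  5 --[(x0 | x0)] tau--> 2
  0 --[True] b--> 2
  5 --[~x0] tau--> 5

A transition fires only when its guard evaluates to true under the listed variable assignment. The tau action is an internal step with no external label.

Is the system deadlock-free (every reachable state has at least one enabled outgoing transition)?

R = {0,1,2,4,5}
  0: b→2  [1 out]
  1: b→2  [1 out]
  2: b→5  c→1  tau→4  [3 out]
  4: tau→2  [1 out]
  5: tau→5  [1 out]

Answer: DEADLOCK-FREE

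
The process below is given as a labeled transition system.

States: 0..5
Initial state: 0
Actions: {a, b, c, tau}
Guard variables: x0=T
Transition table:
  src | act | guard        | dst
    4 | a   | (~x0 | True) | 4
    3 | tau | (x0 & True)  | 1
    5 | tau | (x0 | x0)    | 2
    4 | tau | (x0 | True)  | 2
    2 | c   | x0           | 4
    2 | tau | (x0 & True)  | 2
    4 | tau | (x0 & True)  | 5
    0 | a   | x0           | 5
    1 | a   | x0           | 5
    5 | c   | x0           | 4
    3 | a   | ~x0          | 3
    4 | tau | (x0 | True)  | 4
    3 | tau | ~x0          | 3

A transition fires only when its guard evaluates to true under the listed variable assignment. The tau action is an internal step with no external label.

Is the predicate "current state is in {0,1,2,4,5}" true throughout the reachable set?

Answer: INVARIANT HOLDS

Working:
Safe = {0,1,2,4,5}
R = {0,2,4,5}
  0: safe
  2: safe
  4: safe
  5: safe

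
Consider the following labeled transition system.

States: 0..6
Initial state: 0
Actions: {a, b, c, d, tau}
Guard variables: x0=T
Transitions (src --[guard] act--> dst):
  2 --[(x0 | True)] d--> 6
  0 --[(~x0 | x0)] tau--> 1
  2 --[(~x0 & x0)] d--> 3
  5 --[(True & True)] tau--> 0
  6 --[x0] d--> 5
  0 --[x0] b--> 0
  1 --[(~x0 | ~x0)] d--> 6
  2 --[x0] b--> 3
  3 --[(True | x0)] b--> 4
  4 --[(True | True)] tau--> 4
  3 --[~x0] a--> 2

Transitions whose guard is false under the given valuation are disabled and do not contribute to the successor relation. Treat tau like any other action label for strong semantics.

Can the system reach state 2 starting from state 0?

Answer: UNREACHABLE

Analysis:
8 transition(s) survive guard evaluation.
depth 0: {0}
depth 1: {1}  cumulative {0,1}
Reachable = {0,1}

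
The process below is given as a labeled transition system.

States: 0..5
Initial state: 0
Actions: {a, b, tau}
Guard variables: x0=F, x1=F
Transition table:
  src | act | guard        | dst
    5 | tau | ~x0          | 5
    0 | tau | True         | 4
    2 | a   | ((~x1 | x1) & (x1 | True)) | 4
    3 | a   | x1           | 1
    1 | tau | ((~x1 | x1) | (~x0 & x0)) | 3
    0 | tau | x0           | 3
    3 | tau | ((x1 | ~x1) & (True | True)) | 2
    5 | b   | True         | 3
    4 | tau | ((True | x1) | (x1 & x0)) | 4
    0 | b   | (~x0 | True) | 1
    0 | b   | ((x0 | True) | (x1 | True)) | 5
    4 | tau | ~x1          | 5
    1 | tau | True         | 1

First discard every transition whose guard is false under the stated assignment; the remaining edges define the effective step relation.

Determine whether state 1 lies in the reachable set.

After dropping false guards: 11 live edges.
depth 0: {0}
depth 1: {1,4,5}  total {0,1,4,5}
depth 2: {3}  total {0,1,3,4,5}
depth 3: {2}  total {0,1,2,3,4,5}
Reachable = {0,1,2,3,4,5}
trace reaching 1: b

Answer: REACHABLE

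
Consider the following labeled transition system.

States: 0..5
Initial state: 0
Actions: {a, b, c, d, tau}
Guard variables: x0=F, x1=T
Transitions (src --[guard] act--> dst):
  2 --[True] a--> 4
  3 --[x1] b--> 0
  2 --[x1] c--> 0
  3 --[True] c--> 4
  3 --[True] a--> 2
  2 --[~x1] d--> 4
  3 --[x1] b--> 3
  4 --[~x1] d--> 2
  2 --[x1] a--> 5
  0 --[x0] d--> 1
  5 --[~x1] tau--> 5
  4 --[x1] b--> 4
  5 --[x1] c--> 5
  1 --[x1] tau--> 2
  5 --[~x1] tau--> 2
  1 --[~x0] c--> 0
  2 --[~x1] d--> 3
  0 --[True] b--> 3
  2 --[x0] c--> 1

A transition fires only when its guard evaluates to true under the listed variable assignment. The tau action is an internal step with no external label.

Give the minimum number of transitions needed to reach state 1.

Answer: UNREACHABLE

Trace:
BFS to 1:
  depth 0: {0}
  depth 1: {3}
  depth 2: {2,4}
  depth 3: {5}
1 never appears.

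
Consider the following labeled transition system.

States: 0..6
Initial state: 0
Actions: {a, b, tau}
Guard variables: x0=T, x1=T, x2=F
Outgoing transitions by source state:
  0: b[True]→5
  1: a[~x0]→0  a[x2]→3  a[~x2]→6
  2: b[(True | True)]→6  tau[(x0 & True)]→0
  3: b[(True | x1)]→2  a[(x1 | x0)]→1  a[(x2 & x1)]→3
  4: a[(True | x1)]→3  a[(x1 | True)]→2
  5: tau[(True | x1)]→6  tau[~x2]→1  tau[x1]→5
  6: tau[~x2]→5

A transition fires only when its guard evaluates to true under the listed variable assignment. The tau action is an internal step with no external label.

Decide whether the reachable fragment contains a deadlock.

Answer: DEADLOCK-FREE

Trace:
Reachable = {0,1,5,6}
  0: b→5  [1 out]
  1: a→6  [1 out]
  5: tau→1  tau→5  tau→6  [3 out]
  6: tau→5  [1 out]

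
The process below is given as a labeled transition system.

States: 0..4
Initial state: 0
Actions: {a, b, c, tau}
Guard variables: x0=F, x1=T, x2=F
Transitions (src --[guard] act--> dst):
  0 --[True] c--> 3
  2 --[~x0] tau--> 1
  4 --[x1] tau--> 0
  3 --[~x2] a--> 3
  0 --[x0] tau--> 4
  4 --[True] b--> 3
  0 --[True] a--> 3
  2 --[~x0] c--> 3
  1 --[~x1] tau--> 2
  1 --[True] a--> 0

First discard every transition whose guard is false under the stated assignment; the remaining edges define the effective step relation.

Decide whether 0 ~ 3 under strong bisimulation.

Answer: NOT BISIMILAR

Analysis:
Bisimulation quotient by refinement:
  round 0: {{0,1,2,3,4}}
  round 1: {{0},{1,3},{2},{4}}
  round 2: {{0},{1},{2},{3},{4}}
5 equivalence class(es) (converged in 3)
0∈{0}, 3∈{3}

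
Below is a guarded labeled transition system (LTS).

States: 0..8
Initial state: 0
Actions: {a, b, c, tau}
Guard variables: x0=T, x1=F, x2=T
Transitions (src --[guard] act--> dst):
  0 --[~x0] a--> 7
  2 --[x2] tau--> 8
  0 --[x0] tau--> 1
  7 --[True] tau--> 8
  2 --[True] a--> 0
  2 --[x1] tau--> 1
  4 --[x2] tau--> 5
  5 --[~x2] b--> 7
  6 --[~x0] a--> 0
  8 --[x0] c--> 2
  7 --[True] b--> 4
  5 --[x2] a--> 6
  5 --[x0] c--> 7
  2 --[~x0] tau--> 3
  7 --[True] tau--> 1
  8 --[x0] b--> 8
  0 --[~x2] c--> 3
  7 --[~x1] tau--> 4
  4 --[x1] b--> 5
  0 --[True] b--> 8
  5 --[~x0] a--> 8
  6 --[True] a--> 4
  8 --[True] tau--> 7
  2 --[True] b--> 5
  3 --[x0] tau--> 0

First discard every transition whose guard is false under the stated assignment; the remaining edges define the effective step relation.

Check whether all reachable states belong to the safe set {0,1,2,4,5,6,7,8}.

Allowed set {0,1,2,4,5,6,7,8}
Reach set: {0,1,2,4,5,6,7,8}
  0: ✓
  1: ✓
  2: ✓
  4: ✓
  5: ✓
  6: ✓
  7: ✓
  8: ✓

Answer: INVARIANT HOLDS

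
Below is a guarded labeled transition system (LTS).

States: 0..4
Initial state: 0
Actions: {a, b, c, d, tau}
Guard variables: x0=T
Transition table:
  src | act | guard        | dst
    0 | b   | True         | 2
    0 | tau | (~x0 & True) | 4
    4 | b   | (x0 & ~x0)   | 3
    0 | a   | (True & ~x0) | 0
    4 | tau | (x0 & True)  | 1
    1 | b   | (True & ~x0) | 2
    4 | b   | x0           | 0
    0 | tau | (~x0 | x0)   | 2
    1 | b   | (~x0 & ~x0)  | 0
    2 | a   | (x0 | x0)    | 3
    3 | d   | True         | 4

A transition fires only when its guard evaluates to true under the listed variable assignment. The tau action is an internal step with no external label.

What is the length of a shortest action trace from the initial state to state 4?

Answer: 3

Trace:
Breadth-first toward 4:
  L0 = {0}
  L1 = {2}
  L2 = {3}
  L3 = {4}
4 enters at depth 3; path b·a·d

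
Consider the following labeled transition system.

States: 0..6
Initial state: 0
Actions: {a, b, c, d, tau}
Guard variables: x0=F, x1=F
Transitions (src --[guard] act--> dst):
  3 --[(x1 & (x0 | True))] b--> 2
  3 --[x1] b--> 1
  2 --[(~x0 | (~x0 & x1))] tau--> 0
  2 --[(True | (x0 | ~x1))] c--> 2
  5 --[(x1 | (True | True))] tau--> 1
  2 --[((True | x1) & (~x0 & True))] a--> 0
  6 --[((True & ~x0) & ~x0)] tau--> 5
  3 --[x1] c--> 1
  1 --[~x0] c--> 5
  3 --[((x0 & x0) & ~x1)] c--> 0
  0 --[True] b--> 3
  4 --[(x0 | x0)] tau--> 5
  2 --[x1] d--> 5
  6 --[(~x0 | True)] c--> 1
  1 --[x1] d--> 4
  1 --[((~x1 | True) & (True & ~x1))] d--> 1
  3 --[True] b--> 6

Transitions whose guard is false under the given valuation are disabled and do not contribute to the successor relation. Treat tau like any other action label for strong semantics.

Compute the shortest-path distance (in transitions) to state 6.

Breadth-first toward 6:
  depth 0: {0}
  depth 1: {3}
  depth 2: {6}
6 enters at depth 2; path b·b

Answer: 2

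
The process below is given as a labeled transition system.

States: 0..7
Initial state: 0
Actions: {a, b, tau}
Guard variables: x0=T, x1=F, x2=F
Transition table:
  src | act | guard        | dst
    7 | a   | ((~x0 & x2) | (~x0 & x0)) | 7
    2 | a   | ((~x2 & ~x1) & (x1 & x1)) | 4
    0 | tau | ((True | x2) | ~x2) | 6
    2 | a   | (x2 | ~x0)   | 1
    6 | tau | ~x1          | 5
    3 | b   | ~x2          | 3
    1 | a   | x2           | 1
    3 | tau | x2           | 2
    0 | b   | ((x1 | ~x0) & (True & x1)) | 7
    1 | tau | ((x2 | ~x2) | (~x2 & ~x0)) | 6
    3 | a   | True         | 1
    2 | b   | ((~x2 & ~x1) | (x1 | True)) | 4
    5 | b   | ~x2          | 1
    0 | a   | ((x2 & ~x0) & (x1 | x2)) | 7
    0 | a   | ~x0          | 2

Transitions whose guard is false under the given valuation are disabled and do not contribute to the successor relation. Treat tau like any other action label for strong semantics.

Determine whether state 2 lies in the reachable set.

Answer: UNREACHABLE

Analysis:
After dropping false guards: 7 live edges.
Layer 0: {0}
Layer 1: {6}  total {0,6}
Layer 2: {5}  total {0,5,6}
Layer 3: {1}  total {0,1,5,6}
R = {0,1,5,6}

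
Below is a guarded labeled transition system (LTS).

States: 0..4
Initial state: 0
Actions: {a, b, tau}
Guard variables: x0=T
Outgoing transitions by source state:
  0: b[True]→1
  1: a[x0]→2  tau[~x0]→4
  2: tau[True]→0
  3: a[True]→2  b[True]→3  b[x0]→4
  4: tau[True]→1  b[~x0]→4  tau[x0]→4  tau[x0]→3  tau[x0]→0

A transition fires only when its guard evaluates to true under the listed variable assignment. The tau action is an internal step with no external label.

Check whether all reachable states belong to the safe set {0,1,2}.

Answer: INVARIANT HOLDS

Analysis:
Inv-set: {0,1,2}
Reachable = {0,1,2}
  0: safe
  1: safe
  2: safe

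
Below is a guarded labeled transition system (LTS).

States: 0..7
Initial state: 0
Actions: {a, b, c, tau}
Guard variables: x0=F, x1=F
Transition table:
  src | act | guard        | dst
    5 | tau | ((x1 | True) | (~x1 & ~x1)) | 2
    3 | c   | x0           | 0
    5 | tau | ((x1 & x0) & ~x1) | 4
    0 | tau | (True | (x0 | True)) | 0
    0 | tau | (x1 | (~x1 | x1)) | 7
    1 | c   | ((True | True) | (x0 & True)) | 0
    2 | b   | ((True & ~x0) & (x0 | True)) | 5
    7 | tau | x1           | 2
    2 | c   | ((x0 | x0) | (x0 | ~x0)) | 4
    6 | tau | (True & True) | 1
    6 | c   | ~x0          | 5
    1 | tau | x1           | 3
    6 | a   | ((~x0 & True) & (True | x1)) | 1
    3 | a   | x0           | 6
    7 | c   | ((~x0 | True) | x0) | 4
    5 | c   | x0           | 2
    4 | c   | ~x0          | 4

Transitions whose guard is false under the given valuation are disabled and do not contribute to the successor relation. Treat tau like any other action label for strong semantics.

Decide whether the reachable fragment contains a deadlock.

Answer: DEADLOCK-FREE

Analysis:
R = {0,4,7}
  0: tau→0  tau→7  [2 exit(s)]
  4: c→4  [1 exit(s)]
  7: c→4  [1 exit(s)]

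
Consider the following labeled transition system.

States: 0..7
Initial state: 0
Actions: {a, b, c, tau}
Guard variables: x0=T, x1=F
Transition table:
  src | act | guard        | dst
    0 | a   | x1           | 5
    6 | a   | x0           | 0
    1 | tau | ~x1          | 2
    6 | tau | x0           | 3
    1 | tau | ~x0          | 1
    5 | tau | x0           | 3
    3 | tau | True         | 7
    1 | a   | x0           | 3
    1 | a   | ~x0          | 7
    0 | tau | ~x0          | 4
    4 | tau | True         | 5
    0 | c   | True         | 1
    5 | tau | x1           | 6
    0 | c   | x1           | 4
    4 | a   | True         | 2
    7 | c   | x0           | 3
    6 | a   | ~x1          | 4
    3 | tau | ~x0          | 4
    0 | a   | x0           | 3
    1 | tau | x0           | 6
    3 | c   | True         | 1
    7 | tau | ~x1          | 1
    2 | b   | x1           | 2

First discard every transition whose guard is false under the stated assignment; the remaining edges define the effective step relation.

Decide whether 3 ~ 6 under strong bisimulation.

Answer: NOT BISIMILAR

Trace:
Bisimulation quotient by refinement:
  P[0] = {{0,1,2,3,4,5,6,7}}
  P[1] = {{0},{1,4,6},{2},{3,7},{5}}
  P[2] = {{0},{1},{2},{3},{4},{5},{6},{7}}
stable after 3 split(s): 8 block(s)
class of 3: {3}; class of 6: {6}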